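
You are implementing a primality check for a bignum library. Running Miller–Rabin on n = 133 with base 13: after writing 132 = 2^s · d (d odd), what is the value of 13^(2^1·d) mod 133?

n − 1 = 132 = 2^2 · 33, so s = 2 and d = 33.
Repeated squaring mod 133: 13^1 ≡ 13, 13^2 ≡ 36, 13^4 ≡ 99, 13^8 ≡ 92, 13^16 ≡ 85, 13^32 ≡ 43.
33 = 32 + 1, so 13^33 ≡ 43·13 ≡ 27 (mod 133).
x_0 = 27.
x_1 = 27^2 mod 133 = 64.

64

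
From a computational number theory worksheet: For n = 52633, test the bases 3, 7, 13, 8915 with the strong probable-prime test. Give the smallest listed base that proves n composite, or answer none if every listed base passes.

3

n − 1 = 52632 = 2^3 · 6579, so s = 3 and d = 6579.
Base 3: x_0 = 3^6579 mod 52633 = 3604. x_0 is neither 1 nor 52632, so continue squaring. x_1 = 3604^2 mod 52633 = 41098. x_2 = 41098^2 mod 52633 = 1. x_2 = 1 but x_1 ≠ ±1, a nontrivial square root of 1 — 3 is a witness and 52633 is composite.
Base 7: x_0 = 7^6579 mod 52633 = 17717. x_0 is neither 1 nor 52632, so continue squaring. x_1 = 17717^2 mod 52633 = 41510. x_2 = 41510^2 mod 52633 = 33579. Reached i = s−1 = 2 without hitting −1: 7 is a Miller–Rabin witness and 52633 is composite.
Base 13: x_0 = 13^6579 mod 52633 = 36875. x_0 is neither 1 nor 52632, so continue squaring. x_1 = 36875^2 mod 52633 = 44703. x_2 = 44703^2 mod 52633 = 41098. Reached i = s−1 = 2 without hitting −1: 13 is a Miller–Rabin witness and 52633 is composite.
Base 8915: x_0 = 8915^6579 mod 52633 = 15037. x_0 is neither 1 nor 52632, so continue squaring. x_1 = 15037^2 mod 52633 = 1. x_1 = 1 but x_0 ≠ ±1, a nontrivial square root of 1 — 8915 is a witness and 52633 is composite.
The smallest witness among the given bases is 3.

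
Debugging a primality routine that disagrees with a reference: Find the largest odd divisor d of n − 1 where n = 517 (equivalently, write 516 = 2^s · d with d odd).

129

Halving: 516 → 258 → 129; 129 is odd.
So 516 = 2^2 · 129.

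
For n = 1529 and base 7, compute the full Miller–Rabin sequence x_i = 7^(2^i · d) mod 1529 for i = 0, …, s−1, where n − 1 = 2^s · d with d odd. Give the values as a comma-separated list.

1019, 170, 1378

n − 1 = 1528 = 2^3 · 191, so s = 3 and d = 191.
x_0 = 7^191 mod 1529 = 1019.
x_1 = 1019^2 mod 1529 = 170.
x_2 = 170^2 mod 1529 = 1378.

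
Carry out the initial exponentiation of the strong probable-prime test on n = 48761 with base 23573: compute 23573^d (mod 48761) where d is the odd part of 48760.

n − 1 = 48760 = 2^3 · 6095, so s = 3 and d = 6095.
Repeated squaring mod 48761: 23573^1 ≡ 23573, 23573^2 ≡ 5973, 23573^4 ≡ 32438, 23573^8 ≡ 10225, 23573^16 ≡ 7041, 23573^32 ≡ 34505, 23573^64 ≡ 46449, 23573^128 ≡ 30395, 23573^256 ≡ 30119, 23573^512 ≡ 4517, 23573^1024 ≡ 21191, 23573^2048 ≡ 18432, 23573^4096 ≡ 20737.
6095 = 4096 + 1024 + 512 + 256 + 128 + 64 + 8 + 4 + 2 + 1, so 23573^6095 ≡ 20737·21191·4517·30119·30395·46449·10225·32438·5973·23573 ≡ 6538 (mod 48761).

6538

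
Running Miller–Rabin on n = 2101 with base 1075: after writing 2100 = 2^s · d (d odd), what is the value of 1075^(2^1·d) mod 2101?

n − 1 = 2100 = 2^2 · 525, so s = 2 and d = 525.
x_0 = 1075^525 mod 2101 = 351.
x_1 = 351^2 mod 2101 = 1343.

1343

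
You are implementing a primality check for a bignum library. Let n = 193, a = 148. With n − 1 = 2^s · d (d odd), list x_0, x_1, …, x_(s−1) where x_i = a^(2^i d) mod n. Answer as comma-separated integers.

n − 1 = 192 = 2^6 · 3, so s = 6 and d = 3.
x_0 = 148^3 mod 193 = 164.
x_1 = 164^2 mod 193 = 69.
x_2 = 69^2 mod 193 = 129.
x_3 = 129^2 mod 193 = 43.
x_4 = 43^2 mod 193 = 112.
x_5 = 112^2 mod 193 = 192.

164, 69, 129, 43, 112, 192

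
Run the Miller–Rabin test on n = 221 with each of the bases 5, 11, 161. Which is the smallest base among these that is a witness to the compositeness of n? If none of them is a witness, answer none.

5

n − 1 = 220 = 2^2 · 55, so s = 2 and d = 55.
Base 5: x_0 = 5^55 mod 221 = 112. x_0 is neither 1 nor 220, so continue squaring. x_1 = 112^2 mod 221 = 168. Reached i = s−1 = 1 without hitting −1: 5 is a Miller–Rabin witness and 221 is composite.
Base 11: x_0 = 11^55 mod 221 = 54. x_0 is neither 1 nor 220, so continue squaring. x_1 = 54^2 mod 221 = 43. Reached i = s−1 = 1 without hitting −1: 11 is a Miller–Rabin witness and 221 is composite.
Base 161: x_0 = 161^55 mod 221 = 151. x_0 is neither 1 nor 220, so continue squaring. x_1 = 151^2 mod 221 = 38. Reached i = s−1 = 1 without hitting −1: 161 is a Miller–Rabin witness and 221 is composite.
The smallest witness among the given bases is 5.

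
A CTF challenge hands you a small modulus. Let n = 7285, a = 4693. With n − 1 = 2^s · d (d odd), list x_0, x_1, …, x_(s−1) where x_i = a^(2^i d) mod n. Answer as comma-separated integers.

3098, 3259

n − 1 = 7284 = 2^2 · 1821, so s = 2 and d = 1821.
x_0 = 4693^1821 mod 7285 = 3098.
x_1 = 3098^2 mod 7285 = 3259.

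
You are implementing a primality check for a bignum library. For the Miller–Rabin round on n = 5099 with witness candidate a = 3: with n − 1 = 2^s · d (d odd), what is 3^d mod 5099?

1

n − 1 = 5098 = 2^1 · 2549, so s = 1 and d = 2549.
Repeated squaring mod 5099: 3^1 ≡ 3, 3^2 ≡ 9, 3^4 ≡ 81, 3^8 ≡ 1462, 3^16 ≡ 963, 3^32 ≡ 4450, 3^64 ≡ 3083, 3^128 ≡ 353, 3^256 ≡ 2233, 3^512 ≡ 4566, 3^1024 ≡ 3644, 3^2048 ≡ 940.
2549 = 2048 + 256 + 128 + 64 + 32 + 16 + 4 + 1, so 3^2549 ≡ 940·2233·353·3083·4450·963·81·3 ≡ 1 (mod 5099).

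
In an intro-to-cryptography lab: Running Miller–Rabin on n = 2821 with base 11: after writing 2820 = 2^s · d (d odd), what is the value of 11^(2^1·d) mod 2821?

1520

n − 1 = 2820 = 2^2 · 705, so s = 2 and d = 705.
x_0 = 11^705 mod 2821 = 1828.
x_1 = 1828^2 mod 2821 = 1520.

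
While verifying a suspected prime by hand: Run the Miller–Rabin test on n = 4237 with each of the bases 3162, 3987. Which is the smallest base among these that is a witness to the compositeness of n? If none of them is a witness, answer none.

n − 1 = 4236 = 2^2 · 1059, so s = 2 and d = 1059.
Base 3162: x_0 = 3162^1059 mod 4237 = 4236. x_0 = 4236 ≡ −1, so 3162 is not a witness.
Base 3987: x_0 = 3987^1059 mod 4237 = 4016. x_0 is neither 1 nor 4236, so continue squaring. x_1 = 4016^2 mod 4237 = 2234. Reached i = s−1 = 1 without hitting −1: 3987 is a Miller–Rabin witness and 4237 is composite.
The smallest witness among the given bases is 3987.

3987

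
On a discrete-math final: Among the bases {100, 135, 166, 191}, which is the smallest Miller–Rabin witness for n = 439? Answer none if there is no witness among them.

none

n − 1 = 438 = 2^1 · 219, so s = 1 and d = 219.
Base 100: x_0 = 100^219 mod 439 = 1. x_0 = 1, so 100 is not a witness.
Base 135: x_0 = 135^219 mod 439 = 438. x_0 = 438 ≡ −1, so 135 is not a witness.
Base 166: x_0 = 166^219 mod 439 = 1. x_0 = 1, so 166 is not a witness.
Base 191: x_0 = 191^219 mod 439 = 1. x_0 = 1, so 191 is not a witness.
No listed base is a witness for 439.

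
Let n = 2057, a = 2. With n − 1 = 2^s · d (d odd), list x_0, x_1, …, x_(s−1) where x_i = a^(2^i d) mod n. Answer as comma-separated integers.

n − 1 = 2056 = 2^3 · 257, so s = 3 and d = 257.
x_0 = 2^257 mod 2057 = 920.
x_1 = 920^2 mod 2057 = 973.
x_2 = 973^2 mod 2057 = 509.

920, 973, 509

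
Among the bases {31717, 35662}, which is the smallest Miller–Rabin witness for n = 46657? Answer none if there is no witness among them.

n − 1 = 46656 = 2^6 · 729, so s = 6 and d = 729.
Base 31717: x_0 = 31717^729 mod 46657 = 13844. x_0 is neither 1 nor 46656, so continue squaring. x_1 = 13844^2 mod 46657 = 36037. x_2 = 36037^2 mod 46657 = 14431. x_3 = 14431^2 mod 46657 = 23570. x_4 = 23570^2 mod 46657 = 1. x_4 = 1 but x_3 ≠ ±1, a nontrivial square root of 1 — 31717 is a witness and 46657 is composite.
Base 35662: x_0 = 35662^729 mod 46657 = 4434. x_0 is neither 1 nor 46656, so continue squaring. x_1 = 4434^2 mod 46657 = 17759. x_2 = 17759^2 mod 46657 = 27418. x_3 = 27418^2 mod 46657 = 9140. x_4 = 9140^2 mod 46657 = 23570. x_5 = 23570^2 mod 46657 = 1. x_5 = 1 but x_4 ≠ ±1, a nontrivial square root of 1 — 35662 is a witness and 46657 is composite.
The smallest witness among the given bases is 31717.

31717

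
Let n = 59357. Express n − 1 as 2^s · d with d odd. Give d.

Halving: 59356 → 29678 → 14839; 14839 is odd.
So 59356 = 2^2 · 14839.

14839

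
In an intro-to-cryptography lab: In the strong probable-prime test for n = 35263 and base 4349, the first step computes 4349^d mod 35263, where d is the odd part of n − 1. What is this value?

n − 1 = 35262 = 2^1 · 17631, so s = 1 and d = 17631.
4349^17631 mod 35263 = 9117.

9117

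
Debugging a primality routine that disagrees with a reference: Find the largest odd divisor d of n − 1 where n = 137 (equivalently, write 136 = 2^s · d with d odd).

17

Halving: 136 → 68 → 34 → 17; 17 is odd.
So 136 = 2^3 · 17.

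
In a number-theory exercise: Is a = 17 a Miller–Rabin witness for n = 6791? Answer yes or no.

no

n − 1 = 6790 = 2^1 · 3395, so s = 1 and d = 3395.
x_0 = 17^3395 mod 6791 = 1.
x_0 = 1, so 17 is not a witness.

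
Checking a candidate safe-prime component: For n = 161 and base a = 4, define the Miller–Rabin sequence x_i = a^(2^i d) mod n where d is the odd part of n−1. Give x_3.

n − 1 = 160 = 2^5 · 5, so s = 5 and d = 5.
x_0 = 4^5 mod 161 = 58.
x_1 = 58^2 mod 161 = 144.
x_2 = 144^2 mod 161 = 128.
x_3 = 128^2 mod 161 = 123.

123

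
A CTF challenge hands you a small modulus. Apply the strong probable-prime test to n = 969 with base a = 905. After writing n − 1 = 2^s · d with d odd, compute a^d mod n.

n − 1 = 968 = 2^3 · 121, so s = 3 and d = 121.
905^121 mod 969 = 905.

905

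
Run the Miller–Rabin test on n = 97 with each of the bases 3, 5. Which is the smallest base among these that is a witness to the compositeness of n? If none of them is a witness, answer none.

n − 1 = 96 = 2^5 · 3, so s = 5 and d = 3.
Base 3: x_0 = 3^3 mod 97 = 27. x_0 is neither 1 nor 96, so continue squaring. x_1 = 27^2 mod 97 = 50. x_2 = 50^2 mod 97 = 75. x_3 = 75^2 mod 97 = 96. x_3 ≡ −1, so 3 is not a witness.
Base 5: x_0 = 5^3 mod 97 = 28. x_0 is neither 1 nor 96, so continue squaring. x_1 = 28^2 mod 97 = 8. x_2 = 8^2 mod 97 = 64. x_3 = 64^2 mod 97 = 22. x_4 = 22^2 mod 97 = 96. x_4 ≡ −1, so 5 is not a witness.
No listed base is a witness for 97.

none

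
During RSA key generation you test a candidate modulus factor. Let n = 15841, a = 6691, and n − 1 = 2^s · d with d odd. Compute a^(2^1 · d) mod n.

218

n − 1 = 15840 = 2^5 · 495, so s = 5 and d = 495.
x_0 = 6691^495 mod 15841 = 12802.
x_1 = 12802^2 mod 15841 = 218.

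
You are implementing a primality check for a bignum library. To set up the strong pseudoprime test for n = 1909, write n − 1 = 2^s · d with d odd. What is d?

477

Halving: 1908 → 954 → 477; 477 is odd.
So 1908 = 2^2 · 477.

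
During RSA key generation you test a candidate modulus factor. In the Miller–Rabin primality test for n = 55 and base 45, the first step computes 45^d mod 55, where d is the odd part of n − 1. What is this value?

n − 1 = 54 = 2^1 · 27, so s = 1 and d = 27.
45^27 mod 55 = 45.

45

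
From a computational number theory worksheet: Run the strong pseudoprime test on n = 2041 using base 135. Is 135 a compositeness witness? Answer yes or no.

n − 1 = 2040 = 2^3 · 255, so s = 3 and d = 255.
x_0 = 135^255 mod 2041 = 970.
x_0 is neither 1 nor 2040, so continue squaring.
x_1 = 970^2 mod 2041 = 2040.
x_1 ≡ −1, so 135 is not a witness.

no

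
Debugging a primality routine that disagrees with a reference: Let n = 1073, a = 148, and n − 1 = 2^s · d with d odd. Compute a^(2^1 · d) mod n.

n − 1 = 1072 = 2^4 · 67, so s = 4 and d = 67.
By repeated squaring, 148^67 ≡ 740 (mod 1073).
x_0 = 740.
x_1 = 740^2 mod 1073 = 370.

370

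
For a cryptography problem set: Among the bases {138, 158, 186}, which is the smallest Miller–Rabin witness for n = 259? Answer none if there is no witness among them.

n − 1 = 258 = 2^1 · 129, so s = 1 and d = 129.
Base 138: x_0 = 138^129 mod 259 = 258. x_0 = 258 ≡ −1, so 138 is not a witness.
Base 158: x_0 = 158^129 mod 259 = 1. x_0 = 1, so 158 is not a witness.
Base 186: x_0 = 186^129 mod 259 = 1. x_0 = 1, so 186 is not a witness.
No listed base is a witness for 259.

none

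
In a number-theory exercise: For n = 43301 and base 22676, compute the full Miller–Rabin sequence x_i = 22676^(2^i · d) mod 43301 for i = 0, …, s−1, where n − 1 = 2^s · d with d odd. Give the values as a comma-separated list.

13570, 29048

n − 1 = 43300 = 2^2 · 10825, so s = 2 and d = 10825.
x_0 = 22676^10825 mod 43301 = 13570.
x_1 = 13570^2 mod 43301 = 29048.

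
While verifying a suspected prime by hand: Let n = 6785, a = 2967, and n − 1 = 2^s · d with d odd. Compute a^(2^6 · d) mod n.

n − 1 = 6784 = 2^7 · 53, so s = 7 and d = 53.
x_0 = 2967^53 mod 6785 = 6187.
x_1 = 6187^2 mod 6785 = 4784.
x_2 = 4784^2 mod 6785 = 851.
x_3 = 851^2 mod 6785 = 4991.
x_4 = 4991^2 mod 6785 = 2346.
x_5 = 2346^2 mod 6785 = 1081.
x_6 = 1081^2 mod 6785 = 1541.

1541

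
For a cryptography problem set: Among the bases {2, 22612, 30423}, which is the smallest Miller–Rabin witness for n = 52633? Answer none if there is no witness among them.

n − 1 = 52632 = 2^3 · 6579, so s = 3 and d = 6579.
Base 2: x_0 = 2^6579 mod 52633 = 1. x_0 = 1, so 2 is not a witness.
Base 22612: x_0 = 22612^6579 mod 52633 = 1. x_0 = 1, so 22612 is not a witness.
Base 30423: x_0 = 30423^6579 mod 52633 = 1. x_0 = 1, so 30423 is not a witness.
No listed base is a witness for 52633.

none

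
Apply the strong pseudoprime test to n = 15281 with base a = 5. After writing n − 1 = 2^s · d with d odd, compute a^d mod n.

439

n − 1 = 15280 = 2^4 · 955, so s = 4 and d = 955.
5^955 mod 15281 = 439.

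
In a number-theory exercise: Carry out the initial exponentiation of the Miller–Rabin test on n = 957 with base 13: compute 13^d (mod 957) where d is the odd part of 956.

622

n − 1 = 956 = 2^2 · 239, so s = 2 and d = 239.
13^239 mod 957 = 622.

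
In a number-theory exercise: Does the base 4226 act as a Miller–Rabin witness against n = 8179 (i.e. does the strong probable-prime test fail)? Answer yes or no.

n − 1 = 8178 = 2^1 · 4089, so s = 1 and d = 4089.
x_0 = 4226^4089 mod 8179 = 8178.
x_0 = 8178 ≡ −1, so 4226 is not a witness.

no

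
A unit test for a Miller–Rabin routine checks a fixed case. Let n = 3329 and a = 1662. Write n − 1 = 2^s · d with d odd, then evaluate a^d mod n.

n − 1 = 3328 = 2^8 · 13, so s = 8 and d = 13.
By repeated squaring, 1662^13 ≡ 1062 (mod 3329).

1062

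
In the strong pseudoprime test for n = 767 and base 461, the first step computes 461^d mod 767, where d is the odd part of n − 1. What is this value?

440

n − 1 = 766 = 2^1 · 383, so s = 1 and d = 383.
By repeated squaring, 461^383 ≡ 440 (mod 767).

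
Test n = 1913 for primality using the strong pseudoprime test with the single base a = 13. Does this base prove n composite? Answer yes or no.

no

n − 1 = 1912 = 2^3 · 239, so s = 3 and d = 239.
Repeated squaring mod 1913: 13^1 ≡ 13, 13^2 ≡ 169, 13^4 ≡ 1779, 13^8 ≡ 739, 13^16 ≡ 916, 13^32 ≡ 1162, 13^64 ≡ 1579, 13^128 ≡ 602.
239 = 128 + 64 + 32 + 8 + 4 + 2 + 1, so 13^239 ≡ 602·1579·1162·739·1779·169·13 ≡ 1608 (mod 1913).
x_0 = 13^239 mod 1913 = 1608.
x_0 is neither 1 nor 1912, so continue squaring.
x_1 = 1608^2 mod 1913 = 1201.
x_2 = 1201^2 mod 1913 = 1912.
x_2 ≡ −1, so 13 is not a witness.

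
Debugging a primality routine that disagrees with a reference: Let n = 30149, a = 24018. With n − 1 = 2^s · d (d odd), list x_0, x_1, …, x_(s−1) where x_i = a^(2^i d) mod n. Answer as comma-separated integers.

n − 1 = 30148 = 2^2 · 7537, so s = 2 and d = 7537.
x_0 = 24018^7537 mod 30149 = 5622.
x_1 = 5622^2 mod 30149 = 10732.

5622, 10732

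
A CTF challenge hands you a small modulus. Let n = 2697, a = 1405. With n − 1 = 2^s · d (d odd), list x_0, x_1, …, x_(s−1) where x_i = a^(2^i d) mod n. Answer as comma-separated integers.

361, 865, 1156

n − 1 = 2696 = 2^3 · 337, so s = 3 and d = 337.
x_0 = 1405^337 mod 2697 = 361.
x_1 = 361^2 mod 2697 = 865.
x_2 = 865^2 mod 2697 = 1156.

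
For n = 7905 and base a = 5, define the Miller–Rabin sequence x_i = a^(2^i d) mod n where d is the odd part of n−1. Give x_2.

3880

n − 1 = 7904 = 2^5 · 247, so s = 5 and d = 247.
x_0 = 5^247 mod 7905 = 6980.
x_1 = 6980^2 mod 7905 = 1885.
x_2 = 1885^2 mod 7905 = 3880.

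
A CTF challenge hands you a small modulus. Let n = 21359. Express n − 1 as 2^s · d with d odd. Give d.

Halving: 21358 → 10679; 10679 is odd.
So 21358 = 2^1 · 10679.

10679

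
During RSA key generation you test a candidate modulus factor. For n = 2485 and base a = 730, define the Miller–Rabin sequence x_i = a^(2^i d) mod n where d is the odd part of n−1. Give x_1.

190

n − 1 = 2484 = 2^2 · 621, so s = 2 and d = 621.
x_0 = 730^621 mod 2485 = 1450.
x_1 = 1450^2 mod 2485 = 190.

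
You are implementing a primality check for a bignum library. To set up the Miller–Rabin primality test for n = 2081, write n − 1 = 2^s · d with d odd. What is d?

Halving: 2080 → 1040 → 520 → 260 → 130 → 65; 65 is odd.
So 2080 = 2^5 · 65.

65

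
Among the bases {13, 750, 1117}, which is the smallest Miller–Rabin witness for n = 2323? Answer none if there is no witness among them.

13

n − 1 = 2322 = 2^1 · 1161, so s = 1 and d = 1161.
Base 13: x_0 = 13^1161 mod 2323 = 121. x_0 ∉ {1, 2322} and s = 1, so 13 is a Miller–Rabin witness and 2323 is composite.
Base 750: x_0 = 750^1161 mod 2323 = 1055. x_0 ∉ {1, 2322} and s = 1, so 750 is a Miller–Rabin witness and 2323 is composite.
Base 1117: x_0 = 1117^1161 mod 2323 = 6. x_0 ∉ {1, 2322} and s = 1, so 1117 is a Miller–Rabin witness and 2323 is composite.
The smallest witness among the given bases is 13.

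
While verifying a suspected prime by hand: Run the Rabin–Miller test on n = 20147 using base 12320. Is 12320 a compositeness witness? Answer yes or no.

no

n − 1 = 20146 = 2^1 · 10073, so s = 1 and d = 10073.
x_0 = 12320^10073 mod 20147 = 20146.
x_0 = 20146 ≡ −1, so 12320 is not a witness.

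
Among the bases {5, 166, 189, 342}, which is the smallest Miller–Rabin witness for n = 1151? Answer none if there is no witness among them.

n − 1 = 1150 = 2^1 · 575, so s = 1 and d = 575.
Base 5: x_0 = 5^575 mod 1151 = 1. x_0 = 1, so 5 is not a witness.
Base 166: x_0 = 166^575 mod 1151 = 1. x_0 = 1, so 166 is not a witness.
Base 189: x_0 = 189^575 mod 1151 = 1. x_0 = 1, so 189 is not a witness.
Base 342: x_0 = 342^575 mod 1151 = 1150. x_0 = 1150 ≡ −1, so 342 is not a witness.
No listed base is a witness for 1151.

none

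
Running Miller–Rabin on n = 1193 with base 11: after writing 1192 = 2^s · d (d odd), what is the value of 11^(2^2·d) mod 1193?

n − 1 = 1192 = 2^3 · 149, so s = 3 and d = 149.
x_0 = 11^149 mod 1193 = 1192.
x_1 = 1192^2 mod 1193 = 1.
x_2 = 1^2 mod 1193 = 1.

1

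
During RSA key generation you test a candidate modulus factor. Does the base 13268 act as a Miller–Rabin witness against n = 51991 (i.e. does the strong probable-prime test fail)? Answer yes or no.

n − 1 = 51990 = 2^1 · 25995, so s = 1 and d = 25995.
x_0 = 13268^25995 mod 51991 = 51990.
x_0 = 51990 ≡ −1, so 13268 is not a witness.

no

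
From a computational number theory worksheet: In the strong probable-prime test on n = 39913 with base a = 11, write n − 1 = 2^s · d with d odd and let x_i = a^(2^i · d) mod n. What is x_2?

n − 1 = 39912 = 2^3 · 4989, so s = 3 and d = 4989.
x_0 = 11^4989 mod 39913 = 1044.
x_1 = 1044^2 mod 39913 = 12285.
x_2 = 12285^2 mod 39913 = 10172.

10172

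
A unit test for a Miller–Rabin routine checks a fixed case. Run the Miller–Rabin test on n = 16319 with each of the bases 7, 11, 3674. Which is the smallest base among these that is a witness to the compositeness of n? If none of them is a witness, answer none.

none

n − 1 = 16318 = 2^1 · 8159, so s = 1 and d = 8159.
Base 7: x_0 = 7^8159 mod 16319 = 16318. x_0 = 16318 ≡ −1, so 7 is not a witness.
Base 11: x_0 = 11^8159 mod 16319 = 1. x_0 = 1, so 11 is not a witness.
Base 3674: x_0 = 3674^8159 mod 16319 = 1. x_0 = 1, so 3674 is not a witness.
No listed base is a witness for 16319.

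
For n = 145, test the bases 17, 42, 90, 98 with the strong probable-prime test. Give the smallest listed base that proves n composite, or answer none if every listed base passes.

42

n − 1 = 144 = 2^4 · 9, so s = 4 and d = 9.
Base 17: x_0 = 17^9 mod 145 = 17. x_0 is neither 1 nor 144, so continue squaring. x_1 = 17^2 mod 145 = 144. x_1 ≡ −1, so 17 is not a witness.
Base 42: x_0 = 42^9 mod 145 = 92. x_0 is neither 1 nor 144, so continue squaring. x_1 = 92^2 mod 145 = 54. x_2 = 54^2 mod 145 = 16. x_3 = 16^2 mod 145 = 111. Reached i = s−1 = 3 without hitting −1: 42 is a Miller–Rabin witness and 145 is composite.
Base 90: x_0 = 90^9 mod 145 = 50. x_0 is neither 1 nor 144, so continue squaring. x_1 = 50^2 mod 145 = 35. x_2 = 35^2 mod 145 = 65. x_3 = 65^2 mod 145 = 20. Reached i = s−1 = 3 without hitting −1: 90 is a Miller–Rabin witness and 145 is composite.
Base 98: x_0 = 98^9 mod 145 = 118. x_0 is neither 1 nor 144, so continue squaring. x_1 = 118^2 mod 145 = 4. x_2 = 4^2 mod 145 = 16. x_3 = 16^2 mod 145 = 111. Reached i = s−1 = 3 without hitting −1: 98 is a Miller–Rabin witness and 145 is composite.
The smallest witness among the given bases is 42.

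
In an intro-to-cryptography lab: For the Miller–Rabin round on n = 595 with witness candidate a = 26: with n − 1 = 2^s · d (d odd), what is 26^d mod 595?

111

n − 1 = 594 = 2^1 · 297, so s = 1 and d = 297.
26^297 mod 595 = 111.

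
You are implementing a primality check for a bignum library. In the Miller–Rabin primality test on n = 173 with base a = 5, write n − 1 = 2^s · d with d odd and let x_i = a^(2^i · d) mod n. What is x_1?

n − 1 = 172 = 2^2 · 43, so s = 2 and d = 43.
By repeated squaring, 5^43 ≡ 93 (mod 173).
x_0 = 93.
x_1 = 93^2 mod 173 = 172.

172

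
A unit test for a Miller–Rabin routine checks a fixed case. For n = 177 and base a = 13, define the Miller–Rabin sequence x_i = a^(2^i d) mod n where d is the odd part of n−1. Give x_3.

n − 1 = 176 = 2^4 · 11, so s = 4 and d = 11.
x_0 = 13^11 mod 177 = 55.
x_1 = 55^2 mod 177 = 16.
x_2 = 16^2 mod 177 = 79.
x_3 = 79^2 mod 177 = 46.

46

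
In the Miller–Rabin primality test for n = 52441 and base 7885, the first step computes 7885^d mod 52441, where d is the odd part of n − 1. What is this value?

9617

n − 1 = 52440 = 2^3 · 6555, so s = 3 and d = 6555.
Repeated squaring mod 52441: 7885^1 ≡ 7885, 7885^2 ≡ 30640, 7885^4 ≡ 10818, 7885^8 ≡ 33253, 7885^16 ≡ 43524, 7885^32 ≡ 12333, 7885^64 ≡ 23989, 7885^128 ≡ 37028, 7885^256 ≡ 2839, 7885^512 ≡ 36448, 7885^1024 ≡ 21292, 7885^2048 ≡ 49260, 7885^4096 ≡ 50089.
6555 = 4096 + 2048 + 256 + 128 + 16 + 8 + 2 + 1, so 7885^6555 ≡ 50089·49260·2839·37028·43524·33253·30640·7885 ≡ 9617 (mod 52441).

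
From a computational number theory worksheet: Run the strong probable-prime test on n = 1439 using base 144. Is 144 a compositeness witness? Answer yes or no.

no

n − 1 = 1438 = 2^1 · 719, so s = 1 and d = 719.
x_0 = 144^719 mod 1439 = 1.
x_0 = 1, so 144 is not a witness.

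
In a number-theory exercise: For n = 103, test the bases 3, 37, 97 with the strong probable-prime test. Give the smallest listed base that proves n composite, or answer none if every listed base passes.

n − 1 = 102 = 2^1 · 51, so s = 1 and d = 51.
Base 3: x_0 = 3^51 mod 103 = 102. x_0 = 102 ≡ −1, so 3 is not a witness.
Base 37: x_0 = 37^51 mod 103 = 102. x_0 = 102 ≡ −1, so 37 is not a witness.
Base 97: x_0 = 97^51 mod 103 = 1. x_0 = 1, so 97 is not a witness.
No listed base is a witness for 103.

none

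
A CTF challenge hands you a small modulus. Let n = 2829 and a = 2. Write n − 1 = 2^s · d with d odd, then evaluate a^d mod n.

n − 1 = 2828 = 2^2 · 707, so s = 2 and d = 707.
Repeated squaring mod 2829: 2^1 ≡ 2, 2^2 ≡ 4, 2^4 ≡ 16, 2^8 ≡ 256, 2^16 ≡ 469, 2^32 ≡ 2128, 2^64 ≡ 1984, 2^128 ≡ 1117, 2^256 ≡ 100, 2^512 ≡ 1513.
707 = 512 + 128 + 64 + 2 + 1, so 2^707 ≡ 1513·1117·1984·4·2 ≡ 1112 (mod 2829).

1112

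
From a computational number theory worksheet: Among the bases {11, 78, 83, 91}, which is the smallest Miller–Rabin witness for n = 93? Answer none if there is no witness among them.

n − 1 = 92 = 2^2 · 23, so s = 2 and d = 23.
Base 11: x_0 = 11^23 mod 93 = 74. x_0 is neither 1 nor 92, so continue squaring. x_1 = 74^2 mod 93 = 82. Reached i = s−1 = 1 without hitting −1: 11 is a Miller–Rabin witness and 93 is composite.
Base 78: x_0 = 78^23 mod 93 = 66. x_0 is neither 1 nor 92, so continue squaring. x_1 = 66^2 mod 93 = 78. Reached i = s−1 = 1 without hitting −1: 78 is a Miller–Rabin witness and 93 is composite.
Base 83: x_0 = 83^23 mod 93 = 17. x_0 is neither 1 nor 92, so continue squaring. x_1 = 17^2 mod 93 = 10. Reached i = s−1 = 1 without hitting −1: 83 is a Miller–Rabin witness and 93 is composite.
Base 91: x_0 = 91^23 mod 93 = 85. x_0 is neither 1 nor 92, so continue squaring. x_1 = 85^2 mod 93 = 64. Reached i = s−1 = 1 without hitting −1: 91 is a Miller–Rabin witness and 93 is composite.
The smallest witness among the given bases is 11.

11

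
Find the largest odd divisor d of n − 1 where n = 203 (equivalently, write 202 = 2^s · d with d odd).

Halving: 202 → 101; 101 is odd.
So 202 = 2^1 · 101.

101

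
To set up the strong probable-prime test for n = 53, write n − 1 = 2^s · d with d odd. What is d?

Halving: 52 → 26 → 13; 13 is odd.
So 52 = 2^2 · 13.

13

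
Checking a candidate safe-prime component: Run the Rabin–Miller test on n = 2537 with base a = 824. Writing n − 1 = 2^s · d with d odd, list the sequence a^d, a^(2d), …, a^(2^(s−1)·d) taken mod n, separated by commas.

n − 1 = 2536 = 2^3 · 317, so s = 3 and d = 317.
x_0 = 824^317 mod 2537 = 2316.
x_1 = 2316^2 mod 2537 = 638.
x_2 = 638^2 mod 2537 = 1124.

2316, 638, 1124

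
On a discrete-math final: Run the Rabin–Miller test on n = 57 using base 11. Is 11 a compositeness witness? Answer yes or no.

yes

n − 1 = 56 = 2^3 · 7, so s = 3 and d = 7.
x_0 = 11^7 mod 57 = 11.
x_0 is neither 1 nor 56, so continue squaring.
x_1 = 11^2 mod 57 = 7.
x_2 = 7^2 mod 57 = 49.
Reached i = s−1 = 2 without hitting −1: 11 is a Miller–Rabin witness and 57 is composite.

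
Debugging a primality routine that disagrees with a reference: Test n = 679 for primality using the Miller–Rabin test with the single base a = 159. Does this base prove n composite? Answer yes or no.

no

n − 1 = 678 = 2^1 · 339, so s = 1 and d = 339.
Repeated squaring mod 679: 159^1 ≡ 159, 159^2 ≡ 158, 159^4 ≡ 520, 159^8 ≡ 158, 159^16 ≡ 520, 159^32 ≡ 158, 159^64 ≡ 520, 159^128 ≡ 158, 159^256 ≡ 520.
339 = 256 + 64 + 16 + 2 + 1, so 159^339 ≡ 520·520·520·158·159 ≡ 678 (mod 679).
x_0 = 159^339 mod 679 = 678.
x_0 = 678 ≡ −1, so 159 is not a witness.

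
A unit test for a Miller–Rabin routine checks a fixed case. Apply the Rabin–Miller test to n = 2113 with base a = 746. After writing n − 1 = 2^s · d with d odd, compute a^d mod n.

n − 1 = 2112 = 2^6 · 33, so s = 6 and d = 33.
By repeated squaring, 746^33 ≡ 963 (mod 2113).

963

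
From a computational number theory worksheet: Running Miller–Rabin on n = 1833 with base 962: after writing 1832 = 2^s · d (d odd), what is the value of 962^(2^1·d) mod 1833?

n − 1 = 1832 = 2^3 · 229, so s = 3 and d = 229.
x_0 = 962^229 mod 1833 = 767.
x_1 = 767^2 mod 1833 = 1729.

1729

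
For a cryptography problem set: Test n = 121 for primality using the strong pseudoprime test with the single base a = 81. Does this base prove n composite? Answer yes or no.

n − 1 = 120 = 2^3 · 15, so s = 3 and d = 15.
x_0 = 81^15 mod 121 = 1.
x_0 = 1, so 81 is not a witness.

no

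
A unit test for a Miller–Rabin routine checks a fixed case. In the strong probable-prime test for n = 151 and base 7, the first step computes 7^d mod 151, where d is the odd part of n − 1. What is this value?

n − 1 = 150 = 2^1 · 75, so s = 1 and d = 75.
Repeated squaring mod 151: 7^1 ≡ 7, 7^2 ≡ 49, 7^4 ≡ 136, 7^8 ≡ 74, 7^16 ≡ 40, 7^32 ≡ 90, 7^64 ≡ 97.
75 = 64 + 8 + 2 + 1, so 7^75 ≡ 97·74·49·7 ≡ 150 (mod 151).

150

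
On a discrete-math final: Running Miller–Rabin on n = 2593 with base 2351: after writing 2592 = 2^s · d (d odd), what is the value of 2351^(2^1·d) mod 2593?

n − 1 = 2592 = 2^5 · 81, so s = 5 and d = 81.
x_0 = 2351^81 mod 2593 = 387.
x_1 = 387^2 mod 2593 = 1968.

1968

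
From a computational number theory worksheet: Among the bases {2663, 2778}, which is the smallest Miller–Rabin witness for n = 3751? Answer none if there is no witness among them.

n − 1 = 3750 = 2^1 · 1875, so s = 1 and d = 1875.
Base 2663: x_0 = 2663^1875 mod 3751 = 1. x_0 = 1, so 2663 is not a witness.
Base 2778: x_0 = 2778^1875 mod 3751 = 2078. x_0 ∉ {1, 3750} and s = 1, so 2778 is a Miller–Rabin witness and 3751 is composite.
The smallest witness among the given bases is 2778.

2778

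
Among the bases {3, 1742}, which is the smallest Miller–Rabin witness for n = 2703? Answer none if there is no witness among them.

n − 1 = 2702 = 2^1 · 1351, so s = 1 and d = 1351.
Base 3: x_0 = 3^1351 mod 2703 = 2085. x_0 ∉ {1, 2702} and s = 1, so 3 is a Miller–Rabin witness and 2703 is composite.
Base 1742: x_0 = 1742^1351 mod 2703 = 1817. x_0 ∉ {1, 2702} and s = 1, so 1742 is a Miller–Rabin witness and 2703 is composite.
The smallest witness among the given bases is 3.

3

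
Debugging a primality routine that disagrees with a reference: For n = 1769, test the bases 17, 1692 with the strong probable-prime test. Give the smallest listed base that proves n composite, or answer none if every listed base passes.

17

n − 1 = 1768 = 2^3 · 221, so s = 3 and d = 221.
Base 17: x_0 = 17^221 mod 1769 = 1409. x_0 is neither 1 nor 1768, so continue squaring. x_1 = 1409^2 mod 1769 = 463. x_2 = 463^2 mod 1769 = 320. Reached i = s−1 = 2 without hitting −1: 17 is a Miller–Rabin witness and 1769 is composite.
Base 1692: x_0 = 1692^221 mod 1769 = 1622. x_0 is neither 1 nor 1768, so continue squaring. x_1 = 1622^2 mod 1769 = 381. x_2 = 381^2 mod 1769 = 103. Reached i = s−1 = 2 without hitting −1: 1692 is a Miller–Rabin witness and 1769 is composite.
The smallest witness among the given bases is 17.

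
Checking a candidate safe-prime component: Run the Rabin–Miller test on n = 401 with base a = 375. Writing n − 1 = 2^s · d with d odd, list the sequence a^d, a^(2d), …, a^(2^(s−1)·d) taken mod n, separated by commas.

268, 45, 20, 400

n − 1 = 400 = 2^4 · 25, so s = 4 and d = 25.
x_0 = 375^25 mod 401 = 268.
x_1 = 268^2 mod 401 = 45.
x_2 = 45^2 mod 401 = 20.
x_3 = 20^2 mod 401 = 400.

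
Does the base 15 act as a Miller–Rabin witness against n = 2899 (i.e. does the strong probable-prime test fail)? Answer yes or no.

n − 1 = 2898 = 2^1 · 1449, so s = 1 and d = 1449.
Repeated squaring mod 2899: 15^1 ≡ 15, 15^2 ≡ 225, 15^4 ≡ 1342, 15^8 ≡ 685, 15^16 ≡ 2486, 15^32 ≡ 2427, 15^64 ≡ 2460, 15^128 ≡ 1387, 15^256 ≡ 1732, 15^512 ≡ 2258, 15^1024 ≡ 2122.
1449 = 1024 + 256 + 128 + 32 + 8 + 1, so 15^1449 ≡ 2122·1732·1387·2427·685·15 ≡ 1123 (mod 2899).
x_0 = 15^1449 mod 2899 = 1123.
x_0 ∉ {1, 2898} and s = 1, so 15 is a Miller–Rabin witness and 2899 is composite.

yes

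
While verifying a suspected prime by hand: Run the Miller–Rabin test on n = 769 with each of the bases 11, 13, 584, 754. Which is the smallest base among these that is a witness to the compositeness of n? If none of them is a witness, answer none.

none

n − 1 = 768 = 2^8 · 3, so s = 8 and d = 3.
Base 11: x_0 = 11^3 mod 769 = 562. x_0 is neither 1 nor 768, so continue squaring. x_1 = 562^2 mod 769 = 554. x_2 = 554^2 mod 769 = 85. x_3 = 85^2 mod 769 = 304. x_4 = 304^2 mod 769 = 136. x_5 = 136^2 mod 769 = 40. x_6 = 40^2 mod 769 = 62. x_7 = 62^2 mod 769 = 768. x_7 ≡ −1, so 11 is not a witness.
Base 13: x_0 = 13^3 mod 769 = 659. x_0 is neither 1 nor 768, so continue squaring. x_1 = 659^2 mod 769 = 565. x_2 = 565^2 mod 769 = 90. x_3 = 90^2 mod 769 = 410. x_4 = 410^2 mod 769 = 458. x_5 = 458^2 mod 769 = 596. x_6 = 596^2 mod 769 = 707. x_7 = 707^2 mod 769 = 768. x_7 ≡ −1, so 13 is not a witness.
Base 584: x_0 = 584^3 mod 769 = 321. x_0 is neither 1 nor 768, so continue squaring. x_1 = 321^2 mod 769 = 764. x_2 = 764^2 mod 769 = 25. x_3 = 25^2 mod 769 = 625. x_4 = 625^2 mod 769 = 742. x_5 = 742^2 mod 769 = 729. x_6 = 729^2 mod 769 = 62. x_7 = 62^2 mod 769 = 768. x_7 ≡ −1, so 584 is not a witness.
Base 754: x_0 = 754^3 mod 769 = 470. x_0 is neither 1 nor 768, so continue squaring. x_1 = 470^2 mod 769 = 197. x_2 = 197^2 mod 769 = 359. x_3 = 359^2 mod 769 = 458. x_4 = 458^2 mod 769 = 596. x_5 = 596^2 mod 769 = 707. x_6 = 707^2 mod 769 = 768. x_6 ≡ −1, so 754 is not a witness.
No listed base is a witness for 769.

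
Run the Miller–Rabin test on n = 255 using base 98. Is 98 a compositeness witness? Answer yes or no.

n − 1 = 254 = 2^1 · 127, so s = 1 and d = 127.
x_0 = 98^127 mod 255 = 242.
x_0 ∉ {1, 254} and s = 1, so 98 is a Miller–Rabin witness and 255 is composite.

yes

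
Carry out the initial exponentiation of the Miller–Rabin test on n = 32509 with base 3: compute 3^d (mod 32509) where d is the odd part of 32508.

29563

n − 1 = 32508 = 2^2 · 8127, so s = 2 and d = 8127.
3^8127 mod 32509 = 29563.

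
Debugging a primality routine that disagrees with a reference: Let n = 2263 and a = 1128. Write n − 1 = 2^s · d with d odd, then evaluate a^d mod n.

1052

n − 1 = 2262 = 2^1 · 1131, so s = 1 and d = 1131.
1128^1131 mod 2263 = 1052.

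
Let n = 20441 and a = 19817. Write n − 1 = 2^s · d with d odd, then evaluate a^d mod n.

1

n − 1 = 20440 = 2^3 · 2555, so s = 3 and d = 2555.
19817^2555 mod 20441 = 1.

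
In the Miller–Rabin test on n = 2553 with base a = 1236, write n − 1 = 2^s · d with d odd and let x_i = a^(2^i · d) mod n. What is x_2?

2232

n − 1 = 2552 = 2^3 · 319, so s = 3 and d = 319.
By repeated squaring, 1236^319 ≡ 942 (mod 2553).
x_0 = 942.
x_1 = 942^2 mod 2553 = 1473.
x_2 = 1473^2 mod 2553 = 2232.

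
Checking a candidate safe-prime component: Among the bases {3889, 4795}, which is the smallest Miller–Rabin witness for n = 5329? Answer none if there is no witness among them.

n − 1 = 5328 = 2^4 · 333, so s = 4 and d = 333.
Base 3889: x_0 = 3889^333 mod 5329 = 4297. x_0 is neither 1 nor 5328, so continue squaring. x_1 = 4297^2 mod 5329 = 4553. x_2 = 4553^2 mod 5329 = 5328. x_2 ≡ −1, so 3889 is not a witness.
Base 4795: x_0 = 4795^333 mod 5329 = 4334. x_0 is neither 1 nor 5328, so continue squaring. x_1 = 4334^2 mod 5329 = 4160. x_2 = 4160^2 mod 5329 = 2337. x_3 = 2337^2 mod 5329 = 4673. Reached i = s−1 = 3 without hitting −1: 4795 is a Miller–Rabin witness and 5329 is composite.
The smallest witness among the given bases is 4795.

4795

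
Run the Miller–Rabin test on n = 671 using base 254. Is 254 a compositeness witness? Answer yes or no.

n − 1 = 670 = 2^1 · 335, so s = 1 and d = 335.
x_0 = 254^335 mod 671 = 650.
x_0 ∉ {1, 670} and s = 1, so 254 is a Miller–Rabin witness and 671 is composite.

yes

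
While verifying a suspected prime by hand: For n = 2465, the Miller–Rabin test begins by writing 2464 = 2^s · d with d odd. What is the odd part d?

77

Halving: 2464 → 1232 → 616 → 308 → 154 → 77; 77 is odd.
So 2464 = 2^5 · 77.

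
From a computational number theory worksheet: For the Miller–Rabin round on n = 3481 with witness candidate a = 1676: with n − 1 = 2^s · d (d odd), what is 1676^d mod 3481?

n − 1 = 3480 = 2^3 · 435, so s = 3 and d = 435.
Repeated squaring mod 3481: 1676^1 ≡ 1676, 1676^2 ≡ 3290, 1676^4 ≡ 1671, 1676^8 ≡ 479, 1676^16 ≡ 3176, 1676^32 ≡ 2519, 1676^64 ≡ 2979, 1676^128 ≡ 1372, 1676^256 ≡ 2644.
435 = 256 + 128 + 32 + 16 + 2 + 1, so 1676^435 ≡ 2644·1372·2519·3176·3290·1676 ≡ 471 (mod 3481).

471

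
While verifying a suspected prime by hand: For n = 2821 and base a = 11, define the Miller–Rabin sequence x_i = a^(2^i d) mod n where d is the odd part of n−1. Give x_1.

n − 1 = 2820 = 2^2 · 705, so s = 2 and d = 705.
x_0 = 11^705 mod 2821 = 1828.
x_1 = 1828^2 mod 2821 = 1520.

1520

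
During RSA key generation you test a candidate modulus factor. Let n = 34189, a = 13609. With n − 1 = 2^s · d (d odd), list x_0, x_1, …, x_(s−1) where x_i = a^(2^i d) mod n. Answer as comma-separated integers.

3884, 8107

n − 1 = 34188 = 2^2 · 8547, so s = 2 and d = 8547.
x_0 = 13609^8547 mod 34189 = 3884.
x_1 = 3884^2 mod 34189 = 8107.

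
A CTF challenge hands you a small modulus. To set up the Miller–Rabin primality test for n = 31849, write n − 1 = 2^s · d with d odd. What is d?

Halving: 31848 → 15924 → 7962 → 3981; 3981 is odd.
So 31848 = 2^3 · 3981.

3981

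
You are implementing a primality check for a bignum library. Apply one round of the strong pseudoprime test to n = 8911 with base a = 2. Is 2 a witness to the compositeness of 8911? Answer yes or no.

n − 1 = 8910 = 2^1 · 4455, so s = 1 and d = 4455.
x_0 = 2^4455 mod 8911 = 6364.
x_0 ∉ {1, 8910} and s = 1, so 2 is a Miller–Rabin witness and 8911 is composite.

yes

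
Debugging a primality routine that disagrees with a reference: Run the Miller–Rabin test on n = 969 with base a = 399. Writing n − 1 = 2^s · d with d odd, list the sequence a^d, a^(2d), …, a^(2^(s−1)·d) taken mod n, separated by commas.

n − 1 = 968 = 2^3 · 121, so s = 3 and d = 121.
x_0 = 399^121 mod 969 = 399.
x_1 = 399^2 mod 969 = 285.
x_2 = 285^2 mod 969 = 798.

399, 285, 798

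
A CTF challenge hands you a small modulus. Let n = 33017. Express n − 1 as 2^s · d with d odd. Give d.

Halving: 33016 → 16508 → 8254 → 4127; 4127 is odd.
So 33016 = 2^3 · 4127.

4127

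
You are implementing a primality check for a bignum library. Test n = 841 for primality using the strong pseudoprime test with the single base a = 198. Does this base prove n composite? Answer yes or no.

yes

n − 1 = 840 = 2^3 · 105, so s = 3 and d = 105.
x_0 = 198^105 mod 841 = 407.
x_0 is neither 1 nor 840, so continue squaring.
x_1 = 407^2 mod 841 = 813.
x_2 = 813^2 mod 841 = 784.
Reached i = s−1 = 2 without hitting −1: 198 is a Miller–Rabin witness and 841 is composite.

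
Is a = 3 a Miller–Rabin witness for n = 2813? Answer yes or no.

n − 1 = 2812 = 2^2 · 703, so s = 2 and d = 703.
By repeated squaring, 3^703 ≡ 723 (mod 2813).
x_0 = 3^703 mod 2813 = 723.
x_0 is neither 1 nor 2812, so continue squaring.
x_1 = 723^2 mod 2813 = 2324.
Reached i = s−1 = 1 without hitting −1: 3 is a Miller–Rabin witness and 2813 is composite.

yes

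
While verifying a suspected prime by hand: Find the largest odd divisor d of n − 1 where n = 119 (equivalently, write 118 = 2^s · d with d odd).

Halving: 118 → 59; 59 is odd.
So 118 = 2^1 · 59.

59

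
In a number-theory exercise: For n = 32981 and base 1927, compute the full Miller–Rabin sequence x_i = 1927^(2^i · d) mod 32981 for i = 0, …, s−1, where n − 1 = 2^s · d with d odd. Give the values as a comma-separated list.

21258, 29883

n − 1 = 32980 = 2^2 · 8245, so s = 2 and d = 8245.
x_0 = 1927^8245 mod 32981 = 21258.
x_1 = 21258^2 mod 32981 = 29883.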